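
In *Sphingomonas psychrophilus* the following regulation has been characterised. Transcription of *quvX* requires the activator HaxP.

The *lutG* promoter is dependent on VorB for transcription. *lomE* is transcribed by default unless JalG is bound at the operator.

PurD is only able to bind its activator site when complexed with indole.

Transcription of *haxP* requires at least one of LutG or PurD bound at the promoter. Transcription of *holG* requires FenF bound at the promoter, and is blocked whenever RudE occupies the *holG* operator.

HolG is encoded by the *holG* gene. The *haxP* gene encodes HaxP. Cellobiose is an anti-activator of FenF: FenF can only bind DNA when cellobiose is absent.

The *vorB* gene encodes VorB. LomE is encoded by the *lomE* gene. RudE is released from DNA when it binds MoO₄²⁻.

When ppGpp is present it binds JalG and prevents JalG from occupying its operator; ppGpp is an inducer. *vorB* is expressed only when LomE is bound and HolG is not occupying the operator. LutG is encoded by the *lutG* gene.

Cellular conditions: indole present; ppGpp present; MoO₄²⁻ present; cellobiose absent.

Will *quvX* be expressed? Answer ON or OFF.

ON

ppGpp is present, so JalG is inactive.
With no repressor bound, *lomE* is transcribed.
So LomE is produced and active.
Cellobiose is absent, so FenF is active.
MoO₄²⁻ is present, so RudE is inactive.
No repressor is bound and FenF is active, so *holG* is transcribed.
So HolG is produced and active.
With repressor HolG bound, *vorB* is not transcribed.
So VorB is not produced.
Required activator VorB is absent, so *lutG* is not transcribed.
So LutG is not produced.
Indole is present, so PurD is active.
Activator PurD is present, so *haxP* is transcribed.
So HaxP is produced and active.
No repressor is bound and HaxP is active, so *quvX* is transcribed.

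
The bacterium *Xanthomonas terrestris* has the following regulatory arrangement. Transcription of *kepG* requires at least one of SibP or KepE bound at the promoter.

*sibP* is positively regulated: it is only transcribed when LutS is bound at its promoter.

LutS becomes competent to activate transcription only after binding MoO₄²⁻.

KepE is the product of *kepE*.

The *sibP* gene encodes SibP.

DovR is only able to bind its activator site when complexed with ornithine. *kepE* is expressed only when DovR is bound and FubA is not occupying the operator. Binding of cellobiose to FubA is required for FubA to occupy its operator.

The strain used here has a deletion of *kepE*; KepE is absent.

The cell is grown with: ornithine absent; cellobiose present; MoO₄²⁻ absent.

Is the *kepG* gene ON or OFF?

MoO₄²⁻ is absent, so LutS is inactive.
Required activator LutS is absent, so *sibP* is not transcribed.
So SibP is not produced.
KepE is non-functional in this strain, so it has no effect.
No activator is available at the *kepG* promoter, so *kepG* is not transcribed.

OFF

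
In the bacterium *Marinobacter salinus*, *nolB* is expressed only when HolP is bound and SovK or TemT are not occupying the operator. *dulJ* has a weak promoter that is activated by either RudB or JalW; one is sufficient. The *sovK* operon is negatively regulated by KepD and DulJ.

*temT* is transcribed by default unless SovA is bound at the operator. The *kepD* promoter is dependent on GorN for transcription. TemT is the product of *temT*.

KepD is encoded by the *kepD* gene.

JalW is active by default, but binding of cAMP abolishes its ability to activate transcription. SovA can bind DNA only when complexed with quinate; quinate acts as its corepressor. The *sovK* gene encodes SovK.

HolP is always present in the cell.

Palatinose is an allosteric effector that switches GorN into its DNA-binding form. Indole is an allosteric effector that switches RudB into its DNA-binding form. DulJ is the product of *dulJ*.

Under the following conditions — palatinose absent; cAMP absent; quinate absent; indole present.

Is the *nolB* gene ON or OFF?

Palatinose is absent, so GorN is inactive.
Required activator GorN is absent, so *kepD* is not transcribed.
So KepD is not produced.
Indole is present, so RudB is active.
cAMP is absent, so JalW is active.
Activator RudB is present, so *dulJ* is transcribed.
So DulJ is produced and active.
With repressor DulJ bound, *sovK* is not transcribed.
So SovK is not produced.
HolP is produced constitutively and is active.
Quinate is absent, so SovA is inactive.
With no repressor bound, *temT* is transcribed.
So TemT is produced and active.
With repressor TemT bound, *nolB* is not transcribed.

OFF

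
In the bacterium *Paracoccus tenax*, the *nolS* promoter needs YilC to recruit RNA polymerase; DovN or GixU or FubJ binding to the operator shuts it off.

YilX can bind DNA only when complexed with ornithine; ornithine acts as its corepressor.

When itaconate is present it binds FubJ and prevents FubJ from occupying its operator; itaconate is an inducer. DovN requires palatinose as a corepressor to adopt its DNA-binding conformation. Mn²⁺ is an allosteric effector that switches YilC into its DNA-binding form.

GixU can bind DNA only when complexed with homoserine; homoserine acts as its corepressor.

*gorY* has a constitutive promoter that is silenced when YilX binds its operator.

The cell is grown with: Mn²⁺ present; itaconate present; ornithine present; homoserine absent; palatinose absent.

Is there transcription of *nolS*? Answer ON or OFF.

ON

Palatinose is absent, so DovN is inactive.
Homoserine is absent, so GixU is inactive.
Itaconate is present, so FubJ is inactive.
Mn²⁺ is present, so YilC is active.
No repressor is bound and YilC is active, so *nolS* is transcribed.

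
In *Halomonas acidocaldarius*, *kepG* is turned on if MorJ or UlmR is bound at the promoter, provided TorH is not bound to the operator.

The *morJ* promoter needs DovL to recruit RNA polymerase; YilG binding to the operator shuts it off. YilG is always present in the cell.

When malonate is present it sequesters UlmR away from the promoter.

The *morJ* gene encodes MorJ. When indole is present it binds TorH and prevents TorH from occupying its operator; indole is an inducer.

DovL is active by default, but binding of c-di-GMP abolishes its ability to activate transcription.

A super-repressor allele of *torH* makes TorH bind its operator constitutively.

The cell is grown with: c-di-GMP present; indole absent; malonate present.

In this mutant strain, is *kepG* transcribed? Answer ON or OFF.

OFF

c-di-GMP is present, so DovL is inactive.
YilG is produced constitutively and is active.
With repressor YilG bound, *morJ* is not transcribed.
So MorJ is not produced.
TorH is constitutively active in this strain.
Malonate is present, so UlmR is inactive.
With repressor TorH bound, *kepG* is not transcribed.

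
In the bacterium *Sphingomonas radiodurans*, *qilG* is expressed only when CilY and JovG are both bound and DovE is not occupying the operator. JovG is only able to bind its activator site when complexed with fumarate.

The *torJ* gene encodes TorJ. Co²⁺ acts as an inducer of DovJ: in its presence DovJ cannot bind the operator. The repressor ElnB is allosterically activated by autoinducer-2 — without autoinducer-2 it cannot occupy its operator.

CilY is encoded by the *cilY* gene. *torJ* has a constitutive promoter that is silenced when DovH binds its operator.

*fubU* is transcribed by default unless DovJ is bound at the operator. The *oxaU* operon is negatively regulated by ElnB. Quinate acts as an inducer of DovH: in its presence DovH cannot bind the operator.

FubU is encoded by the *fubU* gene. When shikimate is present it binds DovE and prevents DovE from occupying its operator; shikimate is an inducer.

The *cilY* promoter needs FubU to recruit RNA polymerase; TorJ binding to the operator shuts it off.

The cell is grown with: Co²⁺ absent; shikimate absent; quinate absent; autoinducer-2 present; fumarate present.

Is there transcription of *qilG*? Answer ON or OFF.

Co²⁺ is absent, so DovJ is active.
With repressor DovJ bound, *fubU* is not transcribed.
So FubU is not produced.
Quinate is absent, so DovH is active.
With repressor DovH bound, *torJ* is not transcribed.
So TorJ is not produced.
Required activator FubU is absent, so *cilY* is not transcribed.
So CilY is not produced.
Shikimate is absent, so DovE is active.
Fumarate is present, so JovG is active.
With repressor DovE bound, *qilG* is not transcribed.

OFF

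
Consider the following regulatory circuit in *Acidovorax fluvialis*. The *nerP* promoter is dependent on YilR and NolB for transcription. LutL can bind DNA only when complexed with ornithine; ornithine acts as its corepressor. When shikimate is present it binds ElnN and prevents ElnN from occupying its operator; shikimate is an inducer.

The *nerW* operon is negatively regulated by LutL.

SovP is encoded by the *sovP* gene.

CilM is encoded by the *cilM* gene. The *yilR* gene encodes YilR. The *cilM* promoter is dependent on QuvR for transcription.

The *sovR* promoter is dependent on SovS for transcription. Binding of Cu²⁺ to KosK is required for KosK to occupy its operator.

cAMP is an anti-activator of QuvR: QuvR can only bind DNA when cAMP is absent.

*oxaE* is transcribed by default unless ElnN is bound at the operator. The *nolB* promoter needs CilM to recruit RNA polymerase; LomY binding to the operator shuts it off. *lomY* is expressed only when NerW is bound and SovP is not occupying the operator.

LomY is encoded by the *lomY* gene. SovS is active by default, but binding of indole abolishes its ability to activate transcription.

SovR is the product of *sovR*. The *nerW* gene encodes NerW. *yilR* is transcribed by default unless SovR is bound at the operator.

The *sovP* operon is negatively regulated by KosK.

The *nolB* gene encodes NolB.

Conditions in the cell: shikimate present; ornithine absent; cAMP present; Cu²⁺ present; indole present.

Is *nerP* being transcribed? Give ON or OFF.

OFF

Indole is present, so SovS is inactive.
Required activator SovS is absent, so *sovR* is not transcribed.
So SovR is not produced.
With no repressor bound, *yilR* is transcribed.
So YilR is produced and active.
Ornithine is absent, so LutL is inactive.
With no repressor bound, *nerW* is transcribed.
So NerW is produced and active.
Cu²⁺ is present, so KosK is active.
With repressor KosK bound, *sovP* is not transcribed.
So SovP is not produced.
No repressor is bound and NerW is active, so *lomY* is transcribed.
So LomY is produced and active.
cAMP is present, so QuvR is inactive.
Required activator QuvR is absent, so *cilM* is not transcribed.
So CilM is not produced.
With repressor LomY bound, *nolB* is not transcribed.
So NolB is not produced.
Required activator NolB is absent, so *nerP* is not transcribed.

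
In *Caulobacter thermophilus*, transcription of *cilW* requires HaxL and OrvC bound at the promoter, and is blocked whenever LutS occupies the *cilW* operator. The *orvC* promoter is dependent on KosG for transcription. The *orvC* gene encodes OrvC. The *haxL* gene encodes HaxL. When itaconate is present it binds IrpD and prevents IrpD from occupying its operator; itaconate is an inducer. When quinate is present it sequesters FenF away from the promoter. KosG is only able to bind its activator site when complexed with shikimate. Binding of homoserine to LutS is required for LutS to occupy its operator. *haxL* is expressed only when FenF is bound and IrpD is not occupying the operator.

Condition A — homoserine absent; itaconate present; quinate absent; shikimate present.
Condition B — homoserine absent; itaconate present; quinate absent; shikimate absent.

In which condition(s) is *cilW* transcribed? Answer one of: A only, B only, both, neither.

Condition A:
Homoserine is absent, so LutS is inactive.
Itaconate is present, so IrpD is inactive.
Quinate is absent, so FenF is active.
No repressor is bound and FenF is active, so *haxL* is transcribed.
So HaxL is produced and active.
Shikimate is present, so KosG is active.
No repressor is bound and KosG is active, so *orvC* is transcribed.
So OrvC is produced and active.
No repressor is bound and HaxL and OrvC are active, so *cilW* is transcribed.
→ *cilW* is ON in A.
Condition B:
Homoserine is absent, so LutS is inactive.
Itaconate is present, so IrpD is inactive.
Quinate is absent, so FenF is active.
No repressor is bound and FenF is active, so *haxL* is transcribed.
So HaxL is produced and active.
Shikimate is absent, so KosG is inactive.
Required activator KosG is absent, so *orvC* is not transcribed.
So OrvC is not produced.
Required activator OrvC is absent, so *cilW* is not transcribed.
→ *cilW* is OFF in B.

A only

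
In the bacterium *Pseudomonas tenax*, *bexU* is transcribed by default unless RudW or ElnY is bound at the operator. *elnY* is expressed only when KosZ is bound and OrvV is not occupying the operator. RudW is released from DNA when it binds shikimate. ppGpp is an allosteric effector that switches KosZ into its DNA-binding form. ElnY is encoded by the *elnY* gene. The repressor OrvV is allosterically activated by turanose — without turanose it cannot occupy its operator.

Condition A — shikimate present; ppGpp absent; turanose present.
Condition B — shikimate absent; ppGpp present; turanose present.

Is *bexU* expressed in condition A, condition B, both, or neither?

Condition A:
Shikimate is present, so RudW is inactive.
ppGpp is absent, so KosZ is inactive.
Turanose is present, so OrvV is active.
With repressor OrvV bound, *elnY* is not transcribed.
So ElnY is not produced.
With no repressor bound, *bexU* is transcribed.
→ *bexU* is ON in A.
Condition B:
Shikimate is absent, so RudW is active.
ppGpp is present, so KosZ is active.
Turanose is present, so OrvV is active.
With repressor OrvV bound, *elnY* is not transcribed.
So ElnY is not produced.
With repressor RudW bound, *bexU* is not transcribed.
→ *bexU* is OFF in B.

A only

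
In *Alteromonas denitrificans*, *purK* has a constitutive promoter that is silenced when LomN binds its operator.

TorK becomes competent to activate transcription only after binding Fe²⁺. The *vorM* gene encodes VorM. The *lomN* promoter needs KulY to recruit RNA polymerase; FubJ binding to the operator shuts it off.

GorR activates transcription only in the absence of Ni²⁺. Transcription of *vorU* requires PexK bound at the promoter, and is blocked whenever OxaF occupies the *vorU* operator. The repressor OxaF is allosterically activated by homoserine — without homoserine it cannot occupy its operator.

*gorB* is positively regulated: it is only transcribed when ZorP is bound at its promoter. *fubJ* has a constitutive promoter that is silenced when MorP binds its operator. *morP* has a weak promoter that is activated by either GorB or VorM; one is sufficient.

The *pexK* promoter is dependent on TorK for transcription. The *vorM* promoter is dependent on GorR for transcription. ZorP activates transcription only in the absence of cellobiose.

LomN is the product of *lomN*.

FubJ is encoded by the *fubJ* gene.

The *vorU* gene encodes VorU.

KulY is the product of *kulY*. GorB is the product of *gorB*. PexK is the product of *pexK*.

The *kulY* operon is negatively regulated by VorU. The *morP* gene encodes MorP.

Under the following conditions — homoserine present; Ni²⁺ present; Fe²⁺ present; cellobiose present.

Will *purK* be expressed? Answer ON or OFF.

ON

Cellobiose is present, so ZorP is inactive.
Required activator ZorP is absent, so *gorB* is not transcribed.
So GorB is not produced.
Ni²⁺ is present, so GorR is inactive.
Required activator GorR is absent, so *vorM* is not transcribed.
So VorM is not produced.
No activator is available at the *morP* promoter, so *morP* is not transcribed.
So MorP is not produced.
With no repressor bound, *fubJ* is transcribed.
So FubJ is produced and active.
Fe²⁺ is present, so TorK is active.
No repressor is bound and TorK is active, so *pexK* is transcribed.
So PexK is produced and active.
Homoserine is present, so OxaF is active.
With repressor OxaF bound, *vorU* is not transcribed.
So VorU is not produced.
With no repressor bound, *kulY* is transcribed.
So KulY is produced and active.
With repressor FubJ bound, *lomN* is not transcribed.
So LomN is not produced.
With no repressor bound, *purK* is transcribed.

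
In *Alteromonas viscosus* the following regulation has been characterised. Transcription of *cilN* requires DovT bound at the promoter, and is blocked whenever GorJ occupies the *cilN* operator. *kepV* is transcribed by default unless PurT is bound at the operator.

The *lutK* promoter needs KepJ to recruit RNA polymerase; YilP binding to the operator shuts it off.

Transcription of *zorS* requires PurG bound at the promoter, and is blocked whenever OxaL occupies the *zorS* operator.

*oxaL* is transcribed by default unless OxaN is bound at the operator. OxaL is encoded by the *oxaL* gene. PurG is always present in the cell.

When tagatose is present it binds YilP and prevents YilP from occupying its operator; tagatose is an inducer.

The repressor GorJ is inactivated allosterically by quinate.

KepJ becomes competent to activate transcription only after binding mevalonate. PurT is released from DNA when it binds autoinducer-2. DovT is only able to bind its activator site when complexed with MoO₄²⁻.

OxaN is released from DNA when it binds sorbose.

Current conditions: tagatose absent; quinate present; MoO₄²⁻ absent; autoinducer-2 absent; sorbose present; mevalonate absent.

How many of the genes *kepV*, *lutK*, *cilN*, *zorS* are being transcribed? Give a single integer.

0

Autoinducer-2 is absent, so PurT is active.
With repressor PurT bound, *kepV* is not transcribed.
→ *kepV* is OFF.
Tagatose is absent, so YilP is active.
Mevalonate is absent, so KepJ is inactive.
With repressor YilP bound, *lutK* is not transcribed.
→ *lutK* is OFF.
Quinate is present, so GorJ is inactive.
MoO₄²⁻ is absent, so DovT is inactive.
Required activator DovT is absent, so *cilN* is not transcribed.
→ *cilN* is OFF.
PurG is produced constitutively and is active.
Sorbose is present, so OxaN is inactive.
With no repressor bound, *oxaL* is transcribed.
So OxaL is produced and active.
With repressor OxaL bound, *zorS* is not transcribed.
→ *zorS* is OFF.
0 of the 4 genes are transcribed.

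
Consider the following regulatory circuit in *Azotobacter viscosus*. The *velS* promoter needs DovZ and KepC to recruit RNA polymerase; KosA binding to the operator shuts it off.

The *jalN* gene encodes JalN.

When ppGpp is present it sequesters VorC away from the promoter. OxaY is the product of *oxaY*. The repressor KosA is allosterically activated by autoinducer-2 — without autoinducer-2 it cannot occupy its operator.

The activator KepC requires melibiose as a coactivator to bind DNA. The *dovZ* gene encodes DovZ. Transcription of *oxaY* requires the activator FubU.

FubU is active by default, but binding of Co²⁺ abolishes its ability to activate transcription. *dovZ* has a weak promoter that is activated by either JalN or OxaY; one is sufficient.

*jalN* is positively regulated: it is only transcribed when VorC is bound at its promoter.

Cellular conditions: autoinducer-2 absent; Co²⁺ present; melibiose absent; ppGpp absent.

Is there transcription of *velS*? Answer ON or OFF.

ppGpp is absent, so VorC is active.
No repressor is bound and VorC is active, so *jalN* is transcribed.
So JalN is produced and active.
Co²⁺ is present, so FubU is inactive.
Required activator FubU is absent, so *oxaY* is not transcribed.
So OxaY is not produced.
Activator JalN is present, so *dovZ* is transcribed.
So DovZ is produced and active.
Autoinducer-2 is absent, so KosA is inactive.
Melibiose is absent, so KepC is inactive.
Required activator KepC is absent, so *velS* is not transcribed.

OFF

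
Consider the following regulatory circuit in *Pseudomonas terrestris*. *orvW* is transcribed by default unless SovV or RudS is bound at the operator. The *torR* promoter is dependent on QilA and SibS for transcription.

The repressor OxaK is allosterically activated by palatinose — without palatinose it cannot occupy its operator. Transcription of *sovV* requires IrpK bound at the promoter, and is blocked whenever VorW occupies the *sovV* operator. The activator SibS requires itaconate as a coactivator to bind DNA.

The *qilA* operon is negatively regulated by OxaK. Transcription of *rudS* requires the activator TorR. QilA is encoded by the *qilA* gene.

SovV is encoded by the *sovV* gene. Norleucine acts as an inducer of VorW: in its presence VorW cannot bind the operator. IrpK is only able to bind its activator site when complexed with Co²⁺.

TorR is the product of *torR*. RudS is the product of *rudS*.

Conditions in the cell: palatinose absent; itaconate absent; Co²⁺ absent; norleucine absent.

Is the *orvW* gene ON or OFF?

ON

Co²⁺ is absent, so IrpK is inactive.
Norleucine is absent, so VorW is active.
With repressor VorW bound, *sovV* is not transcribed.
So SovV is not produced.
Palatinose is absent, so OxaK is inactive.
With no repressor bound, *qilA* is transcribed.
So QilA is produced and active.
Itaconate is absent, so SibS is inactive.
Required activator SibS is absent, so *torR* is not transcribed.
So TorR is not produced.
Required activator TorR is absent, so *rudS* is not transcribed.
So RudS is not produced.
With no repressor bound, *orvW* is transcribed.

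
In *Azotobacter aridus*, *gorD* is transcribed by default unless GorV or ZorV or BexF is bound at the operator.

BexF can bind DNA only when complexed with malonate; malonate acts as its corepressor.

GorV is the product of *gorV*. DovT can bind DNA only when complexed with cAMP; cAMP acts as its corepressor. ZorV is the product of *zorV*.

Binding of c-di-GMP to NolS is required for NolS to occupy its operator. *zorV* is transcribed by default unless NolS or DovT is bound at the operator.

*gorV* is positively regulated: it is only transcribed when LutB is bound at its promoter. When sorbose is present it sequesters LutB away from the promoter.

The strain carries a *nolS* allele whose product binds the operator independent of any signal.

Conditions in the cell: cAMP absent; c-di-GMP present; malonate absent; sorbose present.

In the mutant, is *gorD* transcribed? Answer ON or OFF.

Sorbose is present, so LutB is inactive.
Required activator LutB is absent, so *gorV* is not transcribed.
So GorV is not produced.
NolS is constitutively active in this strain.
cAMP is absent, so DovT is inactive.
With repressor NolS bound, *zorV* is not transcribed.
So ZorV is not produced.
Malonate is absent, so BexF is inactive.
With no repressor bound, *gorD* is transcribed.

ON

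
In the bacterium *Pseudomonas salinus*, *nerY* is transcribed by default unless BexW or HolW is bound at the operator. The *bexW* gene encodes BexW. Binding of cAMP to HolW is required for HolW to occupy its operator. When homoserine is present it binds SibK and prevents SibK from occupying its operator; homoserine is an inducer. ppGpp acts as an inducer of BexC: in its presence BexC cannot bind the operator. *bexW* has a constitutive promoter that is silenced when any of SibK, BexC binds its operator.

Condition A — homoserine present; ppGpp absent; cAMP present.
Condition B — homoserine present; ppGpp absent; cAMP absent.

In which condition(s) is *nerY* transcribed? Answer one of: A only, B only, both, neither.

B only

Condition A:
Homoserine is present, so SibK is inactive.
ppGpp is absent, so BexC is active.
With repressor BexC bound, *bexW* is not transcribed.
So BexW is not produced.
cAMP is present, so HolW is active.
With repressor HolW bound, *nerY* is not transcribed.
→ *nerY* is OFF in A.
Condition B:
Homoserine is present, so SibK is inactive.
ppGpp is absent, so BexC is active.
With repressor BexC bound, *bexW* is not transcribed.
So BexW is not produced.
cAMP is absent, so HolW is inactive.
With no repressor bound, *nerY* is transcribed.
→ *nerY* is ON in B.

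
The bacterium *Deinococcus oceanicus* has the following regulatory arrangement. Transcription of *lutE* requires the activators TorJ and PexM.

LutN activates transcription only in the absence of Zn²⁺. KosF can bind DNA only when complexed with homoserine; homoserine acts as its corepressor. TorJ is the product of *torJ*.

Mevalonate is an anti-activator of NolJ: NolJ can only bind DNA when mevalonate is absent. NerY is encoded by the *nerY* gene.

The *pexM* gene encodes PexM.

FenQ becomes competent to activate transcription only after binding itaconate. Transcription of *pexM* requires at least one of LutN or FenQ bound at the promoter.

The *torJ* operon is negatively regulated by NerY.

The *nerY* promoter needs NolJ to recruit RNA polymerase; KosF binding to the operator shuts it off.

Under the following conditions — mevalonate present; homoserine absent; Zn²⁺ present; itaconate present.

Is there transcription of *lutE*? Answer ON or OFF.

ON

Mevalonate is present, so NolJ is inactive.
Homoserine is absent, so KosF is inactive.
Required activator NolJ is absent, so *nerY* is not transcribed.
So NerY is not produced.
With no repressor bound, *torJ* is transcribed.
So TorJ is produced and active.
Zn²⁺ is present, so LutN is inactive.
Itaconate is present, so FenQ is active.
Activator FenQ is present, so *pexM* is transcribed.
So PexM is produced and active.
No repressor is bound and TorJ and PexM are active, so *lutE* is transcribed.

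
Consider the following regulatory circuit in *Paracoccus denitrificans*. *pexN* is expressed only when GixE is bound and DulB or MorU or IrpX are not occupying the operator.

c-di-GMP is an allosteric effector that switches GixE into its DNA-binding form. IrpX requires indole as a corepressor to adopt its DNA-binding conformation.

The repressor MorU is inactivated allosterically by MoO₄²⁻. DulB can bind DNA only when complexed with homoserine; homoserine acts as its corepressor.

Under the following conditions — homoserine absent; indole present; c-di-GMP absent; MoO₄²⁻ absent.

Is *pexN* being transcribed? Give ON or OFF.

OFF

Homoserine is absent, so DulB is inactive.
c-di-GMP is absent, so GixE is inactive.
MoO₄²⁻ is absent, so MorU is active.
Indole is present, so IrpX is active.
With repressor MorU bound, *pexN* is not transcribed.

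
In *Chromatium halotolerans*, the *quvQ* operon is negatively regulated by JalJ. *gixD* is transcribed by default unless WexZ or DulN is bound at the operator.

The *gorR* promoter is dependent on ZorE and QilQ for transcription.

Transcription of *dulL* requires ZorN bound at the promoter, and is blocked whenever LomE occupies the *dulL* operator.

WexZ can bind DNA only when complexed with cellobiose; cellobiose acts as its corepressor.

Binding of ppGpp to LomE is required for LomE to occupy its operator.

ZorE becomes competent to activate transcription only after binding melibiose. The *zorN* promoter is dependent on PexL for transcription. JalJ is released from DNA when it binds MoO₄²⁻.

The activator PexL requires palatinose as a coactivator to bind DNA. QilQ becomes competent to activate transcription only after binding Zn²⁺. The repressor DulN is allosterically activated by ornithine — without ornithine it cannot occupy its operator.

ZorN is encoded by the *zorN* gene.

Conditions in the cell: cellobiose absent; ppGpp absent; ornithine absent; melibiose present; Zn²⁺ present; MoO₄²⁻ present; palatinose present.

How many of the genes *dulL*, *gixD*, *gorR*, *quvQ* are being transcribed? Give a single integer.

4

ppGpp is absent, so LomE is inactive.
Palatinose is present, so PexL is active.
No repressor is bound and PexL is active, so *zorN* is transcribed.
So ZorN is produced and active.
No repressor is bound and ZorN is active, so *dulL* is transcribed.
→ *dulL* is ON.
Cellobiose is absent, so WexZ is inactive.
Ornithine is absent, so DulN is inactive.
With no repressor bound, *gixD* is transcribed.
→ *gixD* is ON.
Melibiose is present, so ZorE is active.
Zn²⁺ is present, so QilQ is active.
No repressor is bound and ZorE and QilQ are active, so *gorR* is transcribed.
→ *gorR* is ON.
MoO₄²⁻ is present, so JalJ is inactive.
With no repressor bound, *quvQ* is transcribed.
→ *quvQ* is ON.
4 of the 4 genes are transcribed.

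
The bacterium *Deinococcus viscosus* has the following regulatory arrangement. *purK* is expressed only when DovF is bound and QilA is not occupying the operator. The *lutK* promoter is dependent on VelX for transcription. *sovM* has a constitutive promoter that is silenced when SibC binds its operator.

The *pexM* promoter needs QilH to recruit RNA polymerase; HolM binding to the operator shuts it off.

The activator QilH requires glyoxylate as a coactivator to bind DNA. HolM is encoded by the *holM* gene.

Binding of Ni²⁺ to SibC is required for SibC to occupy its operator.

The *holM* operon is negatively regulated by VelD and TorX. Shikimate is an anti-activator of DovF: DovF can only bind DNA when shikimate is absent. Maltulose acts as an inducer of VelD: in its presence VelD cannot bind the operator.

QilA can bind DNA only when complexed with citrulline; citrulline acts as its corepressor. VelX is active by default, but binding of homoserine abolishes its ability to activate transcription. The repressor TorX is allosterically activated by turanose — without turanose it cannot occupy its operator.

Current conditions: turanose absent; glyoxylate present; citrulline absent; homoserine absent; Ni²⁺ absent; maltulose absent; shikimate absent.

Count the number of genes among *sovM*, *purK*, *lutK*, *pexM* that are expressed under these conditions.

4

Ni²⁺ is absent, so SibC is inactive.
With no repressor bound, *sovM* is transcribed.
→ *sovM* is ON.
Shikimate is absent, so DovF is active.
Citrulline is absent, so QilA is inactive.
No repressor is bound and DovF is active, so *purK* is transcribed.
→ *purK* is ON.
Homoserine is absent, so VelX is active.
No repressor is bound and VelX is active, so *lutK* is transcribed.
→ *lutK* is ON.
Glyoxylate is present, so QilH is active.
Maltulose is absent, so VelD is active.
Turanose is absent, so TorX is inactive.
With repressor VelD bound, *holM* is not transcribed.
So HolM is not produced.
No repressor is bound and QilH is active, so *pexM* is transcribed.
→ *pexM* is ON.
4 of the 4 genes are transcribed.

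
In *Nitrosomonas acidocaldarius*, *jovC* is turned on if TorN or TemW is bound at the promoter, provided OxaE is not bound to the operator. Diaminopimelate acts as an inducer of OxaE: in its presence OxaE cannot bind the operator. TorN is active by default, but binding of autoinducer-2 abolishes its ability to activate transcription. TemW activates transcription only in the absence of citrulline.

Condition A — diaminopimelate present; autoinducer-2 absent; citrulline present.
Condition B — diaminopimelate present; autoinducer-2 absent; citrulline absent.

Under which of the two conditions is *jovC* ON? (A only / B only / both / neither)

Condition A:
Diaminopimelate is present, so OxaE is inactive.
Autoinducer-2 is absent, so TorN is active.
Citrulline is present, so TemW is inactive.
Activator TorN is present, so *jovC* is transcribed.
→ *jovC* is ON in A.
Condition B:
Diaminopimelate is present, so OxaE is inactive.
Autoinducer-2 is absent, so TorN is active.
Citrulline is absent, so TemW is active.
Activator TorN is present, so *jovC* is transcribed.
→ *jovC* is ON in B.

both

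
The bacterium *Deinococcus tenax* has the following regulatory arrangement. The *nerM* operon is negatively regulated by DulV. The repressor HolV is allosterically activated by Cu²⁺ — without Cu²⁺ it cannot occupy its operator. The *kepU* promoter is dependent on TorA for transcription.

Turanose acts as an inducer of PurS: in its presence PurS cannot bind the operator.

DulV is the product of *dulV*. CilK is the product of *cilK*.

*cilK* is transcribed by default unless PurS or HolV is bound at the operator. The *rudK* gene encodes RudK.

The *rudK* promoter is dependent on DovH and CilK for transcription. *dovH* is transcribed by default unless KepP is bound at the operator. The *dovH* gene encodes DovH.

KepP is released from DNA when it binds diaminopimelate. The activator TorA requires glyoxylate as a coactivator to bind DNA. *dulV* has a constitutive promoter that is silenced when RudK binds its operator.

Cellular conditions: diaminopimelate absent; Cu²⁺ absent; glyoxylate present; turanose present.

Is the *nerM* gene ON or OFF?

OFF

Diaminopimelate is absent, so KepP is active.
With repressor KepP bound, *dovH* is not transcribed.
So DovH is not produced.
Turanose is present, so PurS is inactive.
Cu²⁺ is absent, so HolV is inactive.
With no repressor bound, *cilK* is transcribed.
So CilK is produced and active.
Required activator DovH is absent, so *rudK* is not transcribed.
So RudK is not produced.
With no repressor bound, *dulV* is transcribed.
So DulV is produced and active.
With repressor DulV bound, *nerM* is not transcribed.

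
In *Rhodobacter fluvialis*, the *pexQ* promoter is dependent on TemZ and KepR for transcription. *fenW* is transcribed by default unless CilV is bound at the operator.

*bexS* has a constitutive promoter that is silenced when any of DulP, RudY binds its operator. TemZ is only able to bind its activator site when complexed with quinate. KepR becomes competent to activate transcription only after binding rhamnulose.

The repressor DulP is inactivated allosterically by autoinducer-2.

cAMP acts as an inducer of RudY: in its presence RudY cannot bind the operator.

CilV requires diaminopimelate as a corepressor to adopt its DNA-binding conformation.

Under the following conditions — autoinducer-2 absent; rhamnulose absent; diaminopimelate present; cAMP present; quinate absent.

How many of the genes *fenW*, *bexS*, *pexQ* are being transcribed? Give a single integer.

0

Diaminopimelate is present, so CilV is active.
With repressor CilV bound, *fenW* is not transcribed.
→ *fenW* is OFF.
Autoinducer-2 is absent, so DulP is active.
cAMP is present, so RudY is inactive.
With repressor DulP bound, *bexS* is not transcribed.
→ *bexS* is OFF.
Quinate is absent, so TemZ is inactive.
Rhamnulose is absent, so KepR is inactive.
Required activator TemZ is absent, so *pexQ* is not transcribed.
→ *pexQ* is OFF.
0 of the 3 genes are transcribed.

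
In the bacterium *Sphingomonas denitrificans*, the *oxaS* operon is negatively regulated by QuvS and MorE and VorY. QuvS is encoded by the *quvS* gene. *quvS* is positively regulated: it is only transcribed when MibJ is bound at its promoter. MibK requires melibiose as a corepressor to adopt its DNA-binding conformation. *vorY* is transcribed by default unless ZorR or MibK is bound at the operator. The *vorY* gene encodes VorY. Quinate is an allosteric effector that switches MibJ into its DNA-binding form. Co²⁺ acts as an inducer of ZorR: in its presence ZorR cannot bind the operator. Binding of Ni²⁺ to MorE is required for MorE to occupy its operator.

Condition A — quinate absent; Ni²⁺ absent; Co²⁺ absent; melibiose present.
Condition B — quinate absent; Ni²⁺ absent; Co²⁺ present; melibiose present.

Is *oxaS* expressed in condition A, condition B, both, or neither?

both

Condition A:
Quinate is absent, so MibJ is inactive.
Required activator MibJ is absent, so *quvS* is not transcribed.
So QuvS is not produced.
Ni²⁺ is absent, so MorE is inactive.
Co²⁺ is absent, so ZorR is active.
Melibiose is present, so MibK is active.
With repressor ZorR bound, *vorY* is not transcribed.
So VorY is not produced.
With no repressor bound, *oxaS* is transcribed.
→ *oxaS* is ON in A.
Condition B:
Quinate is absent, so MibJ is inactive.
Required activator MibJ is absent, so *quvS* is not transcribed.
So QuvS is not produced.
Ni²⁺ is absent, so MorE is inactive.
Co²⁺ is present, so ZorR is inactive.
Melibiose is present, so MibK is active.
With repressor MibK bound, *vorY* is not transcribed.
So VorY is not produced.
With no repressor bound, *oxaS* is transcribed.
→ *oxaS* is ON in B.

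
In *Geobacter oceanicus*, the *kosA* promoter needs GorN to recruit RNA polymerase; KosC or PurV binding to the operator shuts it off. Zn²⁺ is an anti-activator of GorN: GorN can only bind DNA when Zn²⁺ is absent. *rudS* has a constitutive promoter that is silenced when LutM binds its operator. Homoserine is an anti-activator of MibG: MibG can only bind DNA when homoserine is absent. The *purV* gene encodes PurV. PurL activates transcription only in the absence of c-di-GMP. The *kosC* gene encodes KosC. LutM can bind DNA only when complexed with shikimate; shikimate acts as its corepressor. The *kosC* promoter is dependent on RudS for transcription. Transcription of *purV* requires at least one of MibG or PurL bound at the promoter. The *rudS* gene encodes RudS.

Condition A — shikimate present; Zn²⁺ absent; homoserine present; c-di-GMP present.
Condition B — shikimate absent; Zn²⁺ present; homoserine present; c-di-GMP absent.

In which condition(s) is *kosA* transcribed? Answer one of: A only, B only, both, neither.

A only

Condition A:
Shikimate is present, so LutM is active.
With repressor LutM bound, *rudS* is not transcribed.
So RudS is not produced.
Required activator RudS is absent, so *kosC* is not transcribed.
So KosC is not produced.
Zn²⁺ is absent, so GorN is active.
Homoserine is present, so MibG is inactive.
c-di-GMP is present, so PurL is inactive.
No activator is available at the *purV* promoter, so *purV* is not transcribed.
So PurV is not produced.
No repressor is bound and GorN is active, so *kosA* is transcribed.
→ *kosA* is ON in A.
Condition B:
Shikimate is absent, so LutM is inactive.
With no repressor bound, *rudS* is transcribed.
So RudS is produced and active.
No repressor is bound and RudS is active, so *kosC* is transcribed.
So KosC is produced and active.
Zn²⁺ is present, so GorN is inactive.
Homoserine is present, so MibG is inactive.
c-di-GMP is absent, so PurL is active.
Activator PurL is present, so *purV* is transcribed.
So PurV is produced and active.
With repressor KosC bound, *kosA* is not transcribed.
→ *kosA* is OFF in B.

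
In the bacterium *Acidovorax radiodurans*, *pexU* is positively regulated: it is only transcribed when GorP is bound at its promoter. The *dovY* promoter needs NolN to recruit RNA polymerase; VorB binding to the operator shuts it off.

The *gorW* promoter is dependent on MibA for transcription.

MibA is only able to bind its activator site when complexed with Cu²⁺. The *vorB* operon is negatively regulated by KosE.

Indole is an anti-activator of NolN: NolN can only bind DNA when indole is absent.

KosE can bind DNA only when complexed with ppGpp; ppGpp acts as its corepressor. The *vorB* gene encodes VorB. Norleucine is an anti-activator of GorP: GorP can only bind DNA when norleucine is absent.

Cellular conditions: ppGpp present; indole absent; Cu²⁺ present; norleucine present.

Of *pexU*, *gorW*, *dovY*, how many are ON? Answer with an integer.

2

Norleucine is present, so GorP is inactive.
Required activator GorP is absent, so *pexU* is not transcribed.
→ *pexU* is OFF.
Cu²⁺ is present, so MibA is active.
No repressor is bound and MibA is active, so *gorW* is transcribed.
→ *gorW* is ON.
Indole is absent, so NolN is active.
ppGpp is present, so KosE is active.
With repressor KosE bound, *vorB* is not transcribed.
So VorB is not produced.
No repressor is bound and NolN is active, so *dovY* is transcribed.
→ *dovY* is ON.
2 of the 3 genes are transcribed.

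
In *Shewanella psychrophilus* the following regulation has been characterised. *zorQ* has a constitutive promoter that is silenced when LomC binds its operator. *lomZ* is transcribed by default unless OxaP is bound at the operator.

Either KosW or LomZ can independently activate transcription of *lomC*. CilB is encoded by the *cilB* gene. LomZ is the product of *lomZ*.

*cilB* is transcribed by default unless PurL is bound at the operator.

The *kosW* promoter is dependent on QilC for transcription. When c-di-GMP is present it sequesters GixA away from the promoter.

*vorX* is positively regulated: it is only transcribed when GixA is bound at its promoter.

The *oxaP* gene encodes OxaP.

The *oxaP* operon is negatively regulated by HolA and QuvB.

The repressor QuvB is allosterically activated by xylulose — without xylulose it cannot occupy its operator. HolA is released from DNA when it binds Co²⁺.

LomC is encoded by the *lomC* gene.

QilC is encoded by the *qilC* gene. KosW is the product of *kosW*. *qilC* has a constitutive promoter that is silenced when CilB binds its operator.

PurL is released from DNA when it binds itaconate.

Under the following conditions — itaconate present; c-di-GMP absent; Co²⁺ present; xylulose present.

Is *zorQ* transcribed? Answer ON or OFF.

Itaconate is present, so PurL is inactive.
With no repressor bound, *cilB* is transcribed.
So CilB is produced and active.
With repressor CilB bound, *qilC* is not transcribed.
So QilC is not produced.
Required activator QilC is absent, so *kosW* is not transcribed.
So KosW is not produced.
Co²⁺ is present, so HolA is inactive.
Xylulose is present, so QuvB is active.
With repressor QuvB bound, *oxaP* is not transcribed.
So OxaP is not produced.
With no repressor bound, *lomZ* is transcribed.
So LomZ is produced and active.
Activator LomZ is present, so *lomC* is transcribed.
So LomC is produced and active.
With repressor LomC bound, *zorQ* is not transcribed.

OFF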